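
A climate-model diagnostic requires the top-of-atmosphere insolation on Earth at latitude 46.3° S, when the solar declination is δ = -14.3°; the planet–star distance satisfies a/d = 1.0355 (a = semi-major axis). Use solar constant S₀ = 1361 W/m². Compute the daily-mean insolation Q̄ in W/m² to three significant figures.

Q̄ ≈ 452 W/m²

cos H₀ = −tan(-46.3°) tan(-14.300°) = -0.2667, H₀ = 1.8408 rad.
Bracket: H₀ sin φ sin δ + cos φ cos δ sin H₀ = 1.8408×-0.72297×-0.24700 + 0.69088×0.96902×0.96377 = 0.328718 + 0.645221 = 0.973939.
Inverse-square distance factor (a/d)² = 1.0355² = 1.072260.
Q̄ = (S₀/π) × 1.072260 × [bracket] = (1361/π) × 1.072260 × 0.973939 = 452.4 W/m².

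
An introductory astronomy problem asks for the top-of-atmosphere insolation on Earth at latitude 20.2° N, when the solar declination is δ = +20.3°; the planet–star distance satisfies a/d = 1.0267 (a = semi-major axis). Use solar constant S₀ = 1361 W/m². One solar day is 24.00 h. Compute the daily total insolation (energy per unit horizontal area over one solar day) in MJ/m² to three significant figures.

42.5 MJ/m²

cos H₀ = −tan(+20.2°) tan(+20.300°) = -0.1361, H₀ = 1.7073 rad.
Bracket: H₀ sin φ sin δ + cos φ cos δ sin H₀ = 1.7073×0.34530×0.34694 + 0.93849×0.93789×0.99069 = 0.204532 + 0.872006 = 1.076538.
Inverse-square distance factor (a/d)² = 1.0267² = 1.054113.
Q̄ = (S₀/π) × 1.054113 × [bracket] = (1361/π) × 1.054113 × 1.076538 = 491.61 W/m².
Daily total = Q̄ × 24.00 h × 3600 s/h = 491.61 × 24.00 × 3600 / 10⁶ = 42.48 MJ/m².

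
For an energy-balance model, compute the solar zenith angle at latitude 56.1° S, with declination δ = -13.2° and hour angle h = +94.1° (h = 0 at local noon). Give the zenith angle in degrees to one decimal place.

θ_z = 81.3°

cos θ_z = sin ϕ sin δ + cos ϕ cos δ cos h = 0.189534 + -0.038824 = 0.150710.
θ_z = arccos(0.150710) = 81.3°.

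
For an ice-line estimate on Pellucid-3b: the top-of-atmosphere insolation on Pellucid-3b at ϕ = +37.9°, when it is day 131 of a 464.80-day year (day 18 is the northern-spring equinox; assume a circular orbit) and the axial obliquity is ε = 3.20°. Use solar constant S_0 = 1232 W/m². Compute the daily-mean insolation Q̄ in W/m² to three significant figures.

Solar longitude: L_s = 360° × (131 − 18)/464.80 = 87.522°.
sin δ = sin 3.20° × sin 87.522° = 0.05577, so δ = +3.197°.
cos h₀ = −tan(+37.9°) tan(+3.197°) = -0.0435, h₀ = 1.6143 rad.
Bracket: h₀ sin ϕ sin δ + cos ϕ cos δ sin h₀ = 1.6143×0.61429×0.05577 + 0.78908×0.99844×0.99905 = 0.055304 + 0.787101 = 0.842405.
Q̄ = (S_0/π) × [bracket] = (1232/π) × 0.842405 = 330.4 W/m².

Q̄ ≈ 330 W/m²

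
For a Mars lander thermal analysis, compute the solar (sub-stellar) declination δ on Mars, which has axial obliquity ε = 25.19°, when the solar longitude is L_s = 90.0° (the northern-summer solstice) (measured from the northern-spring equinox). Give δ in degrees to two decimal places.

sin δ = sin ε · sin L_s = sin 25.19° × sin 90.0° = 0.425621.
δ = arcsin(0.425621) = +25.19°.

δ = +25.19°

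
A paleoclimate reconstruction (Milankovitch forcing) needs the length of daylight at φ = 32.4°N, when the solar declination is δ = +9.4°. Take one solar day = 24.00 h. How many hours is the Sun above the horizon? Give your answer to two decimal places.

cos H₀ = −tan φ · tan δ = −tan(+32.4°) × tan(+9.400°) = -0.1051, so H₀ = 1.6761 rad = 96.03°.
Daylight = 2H₀/(2π) × 24.00 h = (1.6761/π) × 24.00 = 12.80 h.

12.80 h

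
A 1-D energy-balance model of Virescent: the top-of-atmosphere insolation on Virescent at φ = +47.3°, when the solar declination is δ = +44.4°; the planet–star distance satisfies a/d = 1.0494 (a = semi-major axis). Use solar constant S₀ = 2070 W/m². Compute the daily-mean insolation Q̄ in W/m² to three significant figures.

Q̄ ≈ 1.17e+03 W/m²

cos H₀ = −tan(+47.3°) tan(+44.400°) = -1.0612 ≤ −1 ⇒ polar day, H₀ = π.
Bracket: H₀ sin φ sin δ + cos φ cos δ sin H₀ = 3.1416×0.73491×0.69966 + 0.67816×0.71447×0.00000 = 1.615370 + 0.000000 = 1.615370.
Inverse-square distance factor (a/d)² = 1.0494² = 1.101240.
Q̄ = (S₀/π) × 1.101240 × [bracket] = (2070/π) × 1.101240 × 1.615370 = 1172 W/m².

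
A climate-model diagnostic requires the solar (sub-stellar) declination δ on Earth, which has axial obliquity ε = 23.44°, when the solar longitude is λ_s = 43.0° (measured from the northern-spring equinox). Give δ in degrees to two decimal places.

δ = +15.74°

sin δ = sin ε · sin λ_s = sin 23.44° × sin 43.0° = 0.271291.
δ = arcsin(0.271291) = +15.74°.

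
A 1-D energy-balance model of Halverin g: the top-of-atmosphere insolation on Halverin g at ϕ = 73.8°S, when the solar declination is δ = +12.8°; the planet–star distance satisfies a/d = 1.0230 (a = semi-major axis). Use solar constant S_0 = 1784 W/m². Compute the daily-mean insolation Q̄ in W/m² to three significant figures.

Q̄ ≈ 15.7 W/m²

cos h₀ = −tan(-73.8°) tan(+12.800°) = 0.7820, h₀ = 0.6729 rad.
Bracket: h₀ sin ϕ sin δ + cos ϕ cos δ sin h₀ = 0.6729×-0.96029×0.22155 + 0.27899×0.97515×0.62327 = -0.143161 + 0.169565 = 0.026404.
Inverse-square distance factor (a/d)² = 1.0230² = 1.046529.
Q̄ = (S_0/π) × 1.046529 × [bracket] = (1784/π) × 1.046529 × 0.026404 = 15.69 W/m².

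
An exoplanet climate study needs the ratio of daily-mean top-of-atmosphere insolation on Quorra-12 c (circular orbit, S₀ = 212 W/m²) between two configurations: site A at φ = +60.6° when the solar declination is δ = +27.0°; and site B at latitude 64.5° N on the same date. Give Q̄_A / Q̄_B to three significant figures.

— Configuration A (φ=+60.6°):
cos H₀ = −tan(+60.6°) tan(+27.000°) = -0.9043, H₀ = 2.7004 rad.
Bracket: H₀ sin φ sin δ + cos φ cos δ sin H₀ = 2.7004×0.87121×0.45399 + 0.49090×0.89101×0.42698 = 1.068064 + 0.186760 = 1.254824.
Q̄ = (S₀/π) × [bracket] = (212/π) × 1.254824 = 84.678 W/m².
— Configuration B (φ=+64.5°):
cos H₀ = −tan(+64.5°) tan(+27.000°) = -1.0682 ≤ −1 ⇒ polar day, H₀ = π.
Bracket: H₀ sin φ sin δ + cos φ cos δ sin H₀ = 3.1416×0.90259×0.45399 + 0.43051×0.89101×0.00000 = 1.287323 + 0.000000 = 1.287323.
Q̄ = (S₀/π) × [bracket] = (212/π) × 1.287323 = 86.871 W/m².
Ratio Q̄_A / Q̄_B = 84.678 / 86.871 = 0.9748.

Q̄_A / Q̄_B ≈ 0.975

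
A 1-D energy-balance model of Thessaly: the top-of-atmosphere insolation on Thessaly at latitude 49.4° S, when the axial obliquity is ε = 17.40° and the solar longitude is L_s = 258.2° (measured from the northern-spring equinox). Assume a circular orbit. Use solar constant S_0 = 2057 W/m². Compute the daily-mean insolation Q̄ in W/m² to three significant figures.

Q̄ ≈ 662 W/m²

Solar declination: sin δ = sin ε · sin L_s = sin 17.40° × sin 258.2° = -0.29272, so δ = -17.021°.
cos h₀ = −tan(-49.4°) tan(-17.021°) = -0.3572, h₀ = 1.9360 rad.
Bracket: h₀ sin ϕ sin δ + cos ϕ cos δ sin h₀ = 1.9360×-0.75927×-0.29272 + 0.65077×0.95620×0.93404 = 0.430283 + 0.581222 = 1.011505.
Q̄ = (S_0/π) × [bracket] = (2057/π) × 1.011505 = 662.3 W/m².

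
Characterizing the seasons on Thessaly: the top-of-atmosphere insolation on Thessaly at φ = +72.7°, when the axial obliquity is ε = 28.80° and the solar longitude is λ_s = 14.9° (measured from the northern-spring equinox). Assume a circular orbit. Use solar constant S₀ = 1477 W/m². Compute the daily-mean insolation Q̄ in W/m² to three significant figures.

Q̄ ≈ 237 W/m²

Solar declination: sin δ = sin ε · sin λ_s = sin 28.80° × sin 14.9° = 0.12387, so δ = +7.116°.
cos H₀ = −tan(+72.7°) tan(+7.116°) = -0.4008, H₀ = 1.9832 rad.
Bracket: H₀ sin φ sin δ + cos φ cos δ sin H₀ = 1.9832×0.95476×0.12387 + 0.29737×0.99230×0.91616 = 0.234545 + 0.270341 = 0.504886.
Q̄ = (S₀/π) × [bracket] = (1477/π) × 0.504886 = 237.4 W/m².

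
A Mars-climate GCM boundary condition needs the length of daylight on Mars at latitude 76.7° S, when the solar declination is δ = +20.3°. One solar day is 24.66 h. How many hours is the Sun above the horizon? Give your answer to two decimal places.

0.00 h

cos H₀ = −tan φ · tan δ = 1.5648 ≥ 1, so the Sun never rises (polar night) and H₀ = 0.
Daylight = 2H₀/(2π) × 24.66 h = (0.0000/π) × 24.66 = 0.00 h.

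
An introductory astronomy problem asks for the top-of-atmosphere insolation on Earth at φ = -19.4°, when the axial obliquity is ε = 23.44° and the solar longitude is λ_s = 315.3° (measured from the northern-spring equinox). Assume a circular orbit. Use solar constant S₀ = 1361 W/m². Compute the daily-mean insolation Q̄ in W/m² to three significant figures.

Q̄ ≈ 458 W/m²

Solar declination: sin δ = sin ε · sin λ_s = sin 23.44° × sin 315.3° = -0.27980, so δ = -16.248°.
cos H₀ = −tan(-19.4°) tan(-16.248°) = -0.1026, H₀ = 1.6736 rad.
Bracket: H₀ sin φ sin δ + cos φ cos δ sin H₀ = 1.6736×-0.33216×-0.27980 + 0.94322×0.96006×0.99472 = 0.155542 + 0.900767 = 1.056309.
Q̄ = (S₀/π) × [bracket] = (1361/π) × 1.056309 = 457.6 W/m².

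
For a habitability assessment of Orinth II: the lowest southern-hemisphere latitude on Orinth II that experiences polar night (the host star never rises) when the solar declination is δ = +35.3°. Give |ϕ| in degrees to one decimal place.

|ϕ| = 54.7°

Polar night requires cos h₀ = −tan ϕ tan δ ≥ 1, i.e. tan ϕ tan δ ≤ −1.
The boundary is |tan ϕ| · |tan δ| = 1, so |ϕ| = 90° − |δ| = 90° − 35.3° = 54.7° in the southern hemisphere.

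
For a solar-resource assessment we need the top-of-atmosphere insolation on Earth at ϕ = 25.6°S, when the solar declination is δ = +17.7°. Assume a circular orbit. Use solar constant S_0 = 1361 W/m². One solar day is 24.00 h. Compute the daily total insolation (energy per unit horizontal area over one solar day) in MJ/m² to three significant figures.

cos h₀ = −tan(-25.6°) tan(+17.700°) = 0.1529, h₀ = 1.4173 rad.
Bracket: h₀ sin ϕ sin δ + cos ϕ cos δ sin h₀ = 1.4173×-0.43209×0.30403 + 0.90183×0.95266×0.98824 = -0.186188 + 0.849034 = 0.662846.
Q̄ = (S_0/π) × [bracket] = (1361/π) × 0.662846 = 287.16 W/m².
Daily total = Q̄ × 24.00 h × 3600 s/h = 287.16 × 24.00 × 3600 / 10⁶ = 24.81 MJ/m².

24.8 MJ/m²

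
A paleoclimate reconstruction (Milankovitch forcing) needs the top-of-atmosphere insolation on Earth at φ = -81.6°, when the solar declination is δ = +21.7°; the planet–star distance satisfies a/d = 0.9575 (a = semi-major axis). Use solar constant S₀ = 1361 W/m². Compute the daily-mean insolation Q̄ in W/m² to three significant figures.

Q̄ ≈ 0.00 W/m²

cos H₀ = −tan(-81.6°) tan(+21.700°) = 2.6949 ≥ 1 ⇒ polar night, H₀ = 0 and Q̄ = 0.
Inverse-square distance factor (a/d)² = 0.9575² = 0.916806.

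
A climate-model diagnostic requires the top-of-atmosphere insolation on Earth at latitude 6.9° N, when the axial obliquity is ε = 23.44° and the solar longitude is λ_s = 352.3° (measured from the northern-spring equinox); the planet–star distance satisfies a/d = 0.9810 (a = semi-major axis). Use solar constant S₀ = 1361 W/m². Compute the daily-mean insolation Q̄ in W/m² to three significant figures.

Q̄ ≈ 409 W/m²

Solar declination: sin δ = sin ε · sin λ_s = sin 23.44° × sin 352.3° = -0.05330, so δ = -3.055°.
cos H₀ = −tan(+6.9°) tan(-3.055°) = 0.0065, H₀ = 1.5643 rad.
Bracket: H₀ sin φ sin δ + cos φ cos δ sin H₀ = 1.5643×0.12014×-0.05330 + 0.99276×0.99858×0.99998 = -0.010017 + 0.991330 = 0.981313.
Inverse-square distance factor (a/d)² = 0.9810² = 0.962361.
Q̄ = (S₀/π) × 0.962361 × [bracket] = (1361/π) × 0.962361 × 0.981313 = 409.1 W/m².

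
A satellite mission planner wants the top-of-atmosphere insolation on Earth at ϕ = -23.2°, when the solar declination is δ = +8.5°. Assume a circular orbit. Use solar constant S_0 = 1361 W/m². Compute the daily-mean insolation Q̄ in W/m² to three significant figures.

cos h₀ = −tan(-23.2°) tan(+8.500°) = 0.0641, h₀ = 1.5067 rad.
Bracket: h₀ sin ϕ sin δ + cos ϕ cos δ sin h₀ = 1.5067×-0.39394×0.14781 + 0.91914×0.98902×0.99795 = -0.087733 + 0.907184 = 0.819451.
Q̄ = (S_0/π) × [bracket] = (1361/π) × 0.819451 = 355.0 W/m².

Q̄ ≈ 355 W/m²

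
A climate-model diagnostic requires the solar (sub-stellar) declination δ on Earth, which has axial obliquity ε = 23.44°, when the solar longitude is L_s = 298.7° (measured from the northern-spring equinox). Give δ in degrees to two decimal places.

sin δ = sin ε · sin L_s = sin 23.44° × sin 298.7° = -0.348919.
δ = arcsin(-0.348919) = -20.42°.

δ = -20.42°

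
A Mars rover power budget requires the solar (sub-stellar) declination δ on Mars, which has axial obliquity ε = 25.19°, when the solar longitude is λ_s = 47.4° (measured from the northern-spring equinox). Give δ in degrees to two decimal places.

δ = +18.26°

sin δ = sin ε · sin λ_s = sin 25.19° × sin 47.4° = 0.313299.
δ = arcsin(0.313299) = +18.26°.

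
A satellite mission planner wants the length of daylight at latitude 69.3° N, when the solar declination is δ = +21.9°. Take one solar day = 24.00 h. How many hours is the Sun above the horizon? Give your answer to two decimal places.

Sunrise equation: cos h₀ = −tan ϕ · tan δ = -1.0639 ≤ −1, so the Sun never sets (polar day) and h₀ = π.
Daylight = 2h₀/(2π) × 24.00 h = (3.1416/π) × 24.00 = 24.00 h.

24.00 h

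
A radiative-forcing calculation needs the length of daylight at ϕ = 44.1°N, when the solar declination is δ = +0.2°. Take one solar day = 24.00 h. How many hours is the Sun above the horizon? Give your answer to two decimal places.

cos h₀ = −tan ϕ · tan δ = −tan(+44.1°) × tan(+0.200°) = -0.0034, so h₀ = 1.5742 rad = 90.19°.
Daylight = 2h₀/(2π) × 24.00 h = (1.5742/π) × 24.00 = 12.03 h.

12.03 h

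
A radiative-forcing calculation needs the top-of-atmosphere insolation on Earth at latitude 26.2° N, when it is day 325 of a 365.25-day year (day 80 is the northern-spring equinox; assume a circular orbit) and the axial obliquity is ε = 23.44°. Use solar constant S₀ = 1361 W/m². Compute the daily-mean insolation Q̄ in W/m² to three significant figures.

Solar longitude: λ_s = 360° × (325 − 80)/365.25 = 241.478°.
sin δ = sin 23.44° × sin 241.478° = -0.34951, so δ = -20.457°.
cos H₀ = −tan(+26.2°) tan(-20.457°) = 0.1836, H₀ = 1.3862 rad.
Bracket: H₀ sin φ sin δ + cos φ cos δ sin H₀ = 1.3862×0.44151×-0.34951 + 0.89726×0.93693×0.98301 = -0.213908 + 0.826387 = 0.612479.
Q̄ = (S₀/π) × [bracket] = (1361/π) × 0.612479 = 265.3 W/m².

Q̄ ≈ 265 W/m²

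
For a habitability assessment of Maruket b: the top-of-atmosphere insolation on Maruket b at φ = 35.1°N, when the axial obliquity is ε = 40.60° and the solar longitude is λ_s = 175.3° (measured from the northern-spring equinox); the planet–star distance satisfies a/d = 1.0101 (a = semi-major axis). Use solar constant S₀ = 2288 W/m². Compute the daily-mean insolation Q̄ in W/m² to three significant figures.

Q̄ ≈ 643 W/m²

Solar declination: sin δ = sin ε · sin λ_s = sin 40.60° × sin 175.3° = 0.05332, so δ = +3.057°.
cos H₀ = −tan(+35.1°) tan(+3.057°) = -0.0375, H₀ = 1.6083 rad.
Bracket: H₀ sin φ sin δ + cos φ cos δ sin H₀ = 1.6083×0.57501×0.05332 + 0.81815×0.99858×0.99930 = 0.049310 + 0.816416 = 0.865726.
Inverse-square distance factor (a/d)² = 1.0101² = 1.020302.
Q̄ = (S₀/π) × 1.020302 × [bracket] = (2288/π) × 1.020302 × 0.865726 = 643.3 W/m².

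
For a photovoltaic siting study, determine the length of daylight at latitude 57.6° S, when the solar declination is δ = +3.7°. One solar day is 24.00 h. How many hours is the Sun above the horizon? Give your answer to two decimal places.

cos H₀ = −tan φ · tan δ = −tan(-57.6°) × tan(+3.700°) = 0.1019, so H₀ = 1.4687 rad = 84.15°.
Daylight = 2H₀/(2π) × 24.00 h = (1.4687/π) × 24.00 = 11.22 h.

11.22 h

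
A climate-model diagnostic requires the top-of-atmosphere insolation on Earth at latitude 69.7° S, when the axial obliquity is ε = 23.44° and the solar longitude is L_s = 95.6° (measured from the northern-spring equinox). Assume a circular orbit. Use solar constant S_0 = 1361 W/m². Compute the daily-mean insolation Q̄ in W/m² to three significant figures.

Q̄ ≈ 0.00 W/m²

Solar declination: sin δ = sin ε · sin L_s = sin 23.44° × sin 95.6° = 0.39589, so δ = +23.321°.
cos h₀ = −tan(-69.7°) tan(+23.321°) = 1.1654 ≥ 1 ⇒ polar night, h₀ = 0 and Q̄ = 0.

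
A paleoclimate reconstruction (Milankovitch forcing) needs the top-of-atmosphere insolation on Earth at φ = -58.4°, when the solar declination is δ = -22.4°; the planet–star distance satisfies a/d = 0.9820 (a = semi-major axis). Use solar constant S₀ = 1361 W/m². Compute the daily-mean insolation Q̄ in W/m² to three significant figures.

cos H₀ = −tan(-58.4°) tan(-22.400°) = -0.6700, H₀ = 2.3050 rad.
Bracket: H₀ sin φ sin δ + cos φ cos δ sin H₀ = 2.3050×-0.85173×-0.38107 + 0.52399×0.92455×0.74239 = 0.748131 + 0.359655 = 1.107786.
Inverse-square distance factor (a/d)² = 0.9820² = 0.964324.
Q̄ = (S₀/π) × 0.964324 × [bracket] = (1361/π) × 0.964324 × 1.107786 = 462.8 W/m².

Q̄ ≈ 463 W/m²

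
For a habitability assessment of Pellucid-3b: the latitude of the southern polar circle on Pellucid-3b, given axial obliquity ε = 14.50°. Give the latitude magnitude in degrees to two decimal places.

75.50°

The polar circle is the lowest latitude that experiences at least one full rotation of continuous darkness at the northern-summer solstice; it lies at |ϕ| = 90° − ε = 90° − 14.50° = 75.50°.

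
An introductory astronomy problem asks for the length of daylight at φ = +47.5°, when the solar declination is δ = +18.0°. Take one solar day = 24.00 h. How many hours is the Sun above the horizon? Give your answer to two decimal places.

cos H₀ = −tan φ · tan δ = −tan(+47.5°) × tan(+18.000°) = -0.3546, so H₀ = 1.9333 rad = 110.77°.
Daylight = 2H₀/(2π) × 24.00 h = (1.9333/π) × 24.00 = 14.77 h.

14.77 h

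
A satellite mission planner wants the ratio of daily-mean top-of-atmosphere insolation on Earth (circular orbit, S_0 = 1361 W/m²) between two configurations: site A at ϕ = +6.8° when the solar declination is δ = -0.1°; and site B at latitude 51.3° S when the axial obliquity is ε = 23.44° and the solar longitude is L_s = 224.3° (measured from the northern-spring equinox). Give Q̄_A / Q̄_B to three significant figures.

— Configuration A (ϕ=+6.8°):
cos h₀ = −tan(+6.8°) tan(-0.100°) = 0.0002, h₀ = 1.5706 rad.
Bracket: h₀ sin ϕ sin δ + cos ϕ cos δ sin h₀ = 1.5706×0.11840×-0.00175 + 0.99297×1.00000×1.00000 = -0.000325 + 0.992970 = 0.992645.
Q̄ = (S_0/π) × [bracket] = (1361/π) × 0.992645 = 430.03 W/m².
— Configuration B (ϕ=-51.3°):
Solar declination: sin δ = sin ε · sin L_s = sin 23.44° × sin 224.3° = -0.27782, so δ = -16.130°.
cos h₀ = −tan(-51.3°) tan(-16.130°) = -0.3610, h₀ = 1.9401 rad.
Bracket: h₀ sin ϕ sin δ + cos ϕ cos δ sin h₀ = 1.9401×-0.78043×-0.27782 + 0.62524×0.96063×0.93257 = 0.420651 + 0.560124 = 0.980775.
Q̄ = (S_0/π) × [bracket] = (1361/π) × 0.980775 = 424.89 W/m².
Ratio Q̄_A / Q̄_B = 430.03 / 424.89 = 1.012.

Q̄_A / Q̄_B ≈ 1.01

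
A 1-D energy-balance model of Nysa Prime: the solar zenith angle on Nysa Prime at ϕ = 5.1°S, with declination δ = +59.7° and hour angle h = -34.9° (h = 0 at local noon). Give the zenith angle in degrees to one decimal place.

cos θ_z = sin ϕ sin δ + cos ϕ cos δ cos h = -0.076751 + 0.412151 = 0.335400.
θ_z = arccos(0.335400) = 70.4°.

θ_z = 70.4°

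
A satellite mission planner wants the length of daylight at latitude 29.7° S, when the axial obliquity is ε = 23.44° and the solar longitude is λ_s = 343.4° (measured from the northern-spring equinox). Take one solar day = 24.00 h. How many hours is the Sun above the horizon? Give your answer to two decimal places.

Solar declination: sin δ = sin ε · sin λ_s = sin 23.44° × sin 343.4° = -0.11364, so δ = -6.525°.
cos H₀ = −tan φ · tan δ = −tan(-29.7°) × tan(-6.525°) = -0.0652, so H₀ = 1.6361 rad = 93.74°.
Daylight = 2H₀/(2π) × 24.00 h = (1.6361/π) × 24.00 = 12.50 h.

12.50 h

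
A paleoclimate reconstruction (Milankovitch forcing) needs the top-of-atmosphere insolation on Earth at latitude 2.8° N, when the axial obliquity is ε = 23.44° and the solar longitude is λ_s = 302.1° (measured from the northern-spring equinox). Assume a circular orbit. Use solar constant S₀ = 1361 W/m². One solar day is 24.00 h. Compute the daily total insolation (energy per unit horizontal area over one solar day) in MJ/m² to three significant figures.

Solar declination: sin δ = sin ε · sin λ_s = sin 23.44° × sin 302.1° = -0.33698, so δ = -19.693°.
cos H₀ = −tan(+2.8°) tan(-19.693°) = 0.0175, H₀ = 1.5533 rad.
Bracket: H₀ sin φ sin δ + cos φ cos δ sin H₀ = 1.5533×0.04885×-0.33698 + 0.99881×0.94151×0.99985 = -0.025570 + 0.940249 = 0.914679.
Q̄ = (S₀/π) × [bracket] = (1361/π) × 0.914679 = 396.26 W/m².
Daily total = Q̄ × 24.00 h × 3600 s/h = 396.26 × 24.00 × 3600 / 10⁶ = 34.24 MJ/m².

34.2 MJ/m²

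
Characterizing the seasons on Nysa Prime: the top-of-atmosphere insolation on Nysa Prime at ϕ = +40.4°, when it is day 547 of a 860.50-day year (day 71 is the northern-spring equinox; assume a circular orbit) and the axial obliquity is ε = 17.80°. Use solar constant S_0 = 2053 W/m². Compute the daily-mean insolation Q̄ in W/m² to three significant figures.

Q̄ ≈ 430 W/m²

Solar longitude: L_s = 360° × (547 − 71)/860.50 = 199.140°.
sin δ = sin 17.80° × sin 199.140° = -0.10023, so δ = -5.752°.
cos h₀ = −tan(+40.4°) tan(-5.752°) = 0.0857, h₀ = 1.4850 rad.
Bracket: h₀ sin ϕ sin δ + cos ϕ cos δ sin h₀ = 1.4850×0.64812×-0.10023 + 0.76154×0.99496×0.99632 = -0.096467 + 0.754913 = 0.658446.
Q̄ = (S_0/π) × [bracket] = (2053/π) × 0.658446 = 430.3 W/m².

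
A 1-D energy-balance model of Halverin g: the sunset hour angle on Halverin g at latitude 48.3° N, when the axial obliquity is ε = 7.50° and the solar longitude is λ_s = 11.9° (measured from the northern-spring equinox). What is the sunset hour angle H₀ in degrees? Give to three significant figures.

Solar declination: sin δ = sin ε · sin λ_s = sin 7.50° × sin 11.9° = 0.02692, so δ = +1.542°.
cos H₀ = −tan φ · tan δ = −tan(+48.3°) × tan(+1.542°) = -0.0302, so H₀ = 1.6010 rad = 91.73°.

H₀ = 91.7°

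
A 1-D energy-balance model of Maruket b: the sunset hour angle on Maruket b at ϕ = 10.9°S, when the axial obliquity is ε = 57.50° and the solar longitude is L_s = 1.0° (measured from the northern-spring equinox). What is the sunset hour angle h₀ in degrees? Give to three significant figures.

Solar declination: sin δ = sin ε · sin L_s = sin 57.50° × sin 1.0° = 0.01472, so δ = +0.843°.
cos h₀ = −tan ϕ · tan δ = −tan(-10.9°) × tan(+0.843°) = 0.0028, so h₀ = 1.5680 rad = 89.84°.

h₀ = 89.8°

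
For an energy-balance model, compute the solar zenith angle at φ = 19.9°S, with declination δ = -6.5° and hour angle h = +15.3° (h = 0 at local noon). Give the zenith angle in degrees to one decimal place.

θ_z = 20.0°

cos θ_z = sin φ sin δ + cos φ cos δ cos h = 0.038532 + 0.901132 = 0.939664.
θ_z = arccos(0.939664) = 20.0°.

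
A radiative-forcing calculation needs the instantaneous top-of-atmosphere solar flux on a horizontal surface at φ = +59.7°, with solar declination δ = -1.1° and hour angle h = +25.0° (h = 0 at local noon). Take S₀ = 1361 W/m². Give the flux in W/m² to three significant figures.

cos θ_z = sin φ sin δ + cos φ cos δ cos h = -0.016575 + 0.457173 = 0.440598.
Flux = S₀ · cos θ_z = 1361 × 0.440598 = 599.7 W/m².

600 W/m²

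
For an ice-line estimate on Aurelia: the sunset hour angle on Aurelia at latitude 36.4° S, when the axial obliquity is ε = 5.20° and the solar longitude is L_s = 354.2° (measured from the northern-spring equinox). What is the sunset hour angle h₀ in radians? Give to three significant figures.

h₀ = 1.58 rad

Solar declination: sin δ = sin ε · sin L_s = sin 5.20° × sin 354.2° = -0.00916, so δ = -0.525°.
cos h₀ = −tan ϕ · tan δ = −tan(-36.4°) × tan(-0.525°) = -0.0068, so h₀ = 1.5775 rad = 90.39°.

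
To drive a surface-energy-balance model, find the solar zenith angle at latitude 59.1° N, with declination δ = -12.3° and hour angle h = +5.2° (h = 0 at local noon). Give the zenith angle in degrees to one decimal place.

cos θ_z = sin φ sin δ + cos φ cos δ cos h = -0.182794 + 0.499688 = 0.316894.
θ_z = arccos(0.316894) = 71.5°.

θ_z = 71.5°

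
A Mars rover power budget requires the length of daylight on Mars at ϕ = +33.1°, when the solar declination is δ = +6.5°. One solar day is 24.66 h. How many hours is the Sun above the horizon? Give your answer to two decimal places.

12.91 h

cos h₀ = −tan ϕ · tan δ = −tan(+33.1°) × tan(+6.500°) = -0.0743, so h₀ = 1.6451 rad = 94.26°.
Daylight = 2h₀/(2π) × 24.66 h = (1.6451/π) × 24.66 = 12.91 h.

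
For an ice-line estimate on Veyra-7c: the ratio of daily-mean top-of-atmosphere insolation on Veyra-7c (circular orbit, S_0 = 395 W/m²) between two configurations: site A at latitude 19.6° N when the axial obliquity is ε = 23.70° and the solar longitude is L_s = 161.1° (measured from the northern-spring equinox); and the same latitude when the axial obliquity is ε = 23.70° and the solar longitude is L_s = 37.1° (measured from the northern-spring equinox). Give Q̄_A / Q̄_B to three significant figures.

Q̄_A / Q̄_B ≈ 0.960

— Configuration A (ϕ=+19.6°):
Solar declination: sin δ = sin ε · sin L_s = sin 23.70° × sin 161.1° = 0.13020, so δ = +7.481°.
cos h₀ = −tan(+19.6°) tan(+7.481°) = -0.0468, h₀ = 1.6176 rad.
Bracket: h₀ sin ϕ sin δ + cos ϕ cos δ sin h₀ = 1.6176×0.33545×0.13020 + 0.94206×0.99149×0.99891 = 0.070650 + 0.933025 = 1.003675.
Q̄ = (S_0/π) × [bracket] = (395/π) × 1.003675 = 126.19 W/m².
— Configuration B (ϕ=+19.6°):
Solar declination: sin δ = sin ε · sin L_s = sin 23.70° × sin 37.1° = 0.24246, so δ = +14.032°.
cos h₀ = −tan(+19.6°) tan(+14.032°) = -0.0890, h₀ = 1.6599 rad.
Bracket: h₀ sin ϕ sin δ + cos ϕ cos δ sin h₀ = 1.6599×0.33545×0.24246 + 0.94206×0.97016×0.99603 = 0.135005 + 0.910321 = 1.045326.
Q̄ = (S_0/π) × [bracket] = (395/π) × 1.045326 = 131.43 W/m².
Ratio Q̄_A / Q̄_B = 126.19 / 131.43 = 0.9601.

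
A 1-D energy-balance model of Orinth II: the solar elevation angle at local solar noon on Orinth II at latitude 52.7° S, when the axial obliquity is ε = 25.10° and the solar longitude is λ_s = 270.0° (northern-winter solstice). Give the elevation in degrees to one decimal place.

Solar declination: sin δ = sin ε · sin λ_s = sin 25.10° × sin 270.0° = -0.42420, so δ = -25.100°.
At local noon the hour angle is zero, so the zenith angle equals |φ − δ| = |-52.7° − (-25.100°)| = 27.600°.
Elevation = 90° − 27.600° = 62.4°.

62.4°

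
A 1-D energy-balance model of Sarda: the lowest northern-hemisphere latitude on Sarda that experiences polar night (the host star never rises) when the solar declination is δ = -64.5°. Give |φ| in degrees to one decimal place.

|φ| = 25.5°

Polar night requires cos H₀ = −tan φ tan δ ≥ 1, i.e. tan φ tan δ ≤ −1.
The boundary is |tan φ| · |tan δ| = 1, so |φ| = 90° − |δ| = 90° − 64.5° = 25.5° in the northern hemisphere.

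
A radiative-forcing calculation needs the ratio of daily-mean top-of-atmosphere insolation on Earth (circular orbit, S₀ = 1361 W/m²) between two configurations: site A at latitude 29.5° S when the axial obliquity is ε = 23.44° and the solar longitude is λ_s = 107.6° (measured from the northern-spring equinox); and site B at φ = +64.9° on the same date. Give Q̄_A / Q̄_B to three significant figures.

— Configuration A (φ=-29.5°):
Solar declination: sin δ = sin ε · sin λ_s = sin 23.44° × sin 107.6° = 0.37917, so δ = +22.282°.
cos H₀ = −tan(-29.5°) tan(+22.282°) = 0.2318, H₀ = 1.3368 rad.
Bracket: H₀ sin φ sin δ + cos φ cos δ sin H₀ = 1.3368×-0.49242×0.37917 + 0.87036×0.92533×0.97276 = -0.249595 + 0.783432 = 0.533837.
Q̄ = (S₀/π) × [bracket] = (1361/π) × 0.533837 = 231.27 W/m².
— Configuration B (φ=+64.9°):
cos H₀ = −tan(+64.9°) tan(+22.282°) = -0.8748, H₀ = 2.6357 rad.
Bracket: H₀ sin φ sin δ + cos φ cos δ sin H₀ = 2.6357×0.90557×0.37917 + 0.42420×0.92533×0.48456 = 0.905007 + 0.190202 = 1.095209.
Q̄ = (S₀/π) × [bracket] = (1361/π) × 1.095209 = 474.47 W/m².
Ratio Q̄_A / Q̄_B = 231.27 / 474.47 = 0.4874.

Q̄_A / Q̄_B ≈ 0.487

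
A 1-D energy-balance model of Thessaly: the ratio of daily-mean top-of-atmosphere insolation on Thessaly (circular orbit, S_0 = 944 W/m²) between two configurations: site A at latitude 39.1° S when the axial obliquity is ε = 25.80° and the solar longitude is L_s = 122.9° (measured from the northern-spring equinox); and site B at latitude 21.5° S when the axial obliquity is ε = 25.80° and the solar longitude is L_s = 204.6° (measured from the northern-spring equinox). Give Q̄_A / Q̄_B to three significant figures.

— Configuration A (ϕ=-39.1°):
Solar declination: sin δ = sin ε · sin L_s = sin 25.80° × sin 122.9° = 0.36543, so δ = +21.434°.
cos h₀ = −tan(-39.1°) tan(+21.434°) = 0.3190, h₀ = 1.2461 rad.
Bracket: h₀ sin ϕ sin δ + cos ϕ cos δ sin h₀ = 1.2461×-0.63068×0.36543 + 0.77605×0.93084×0.94774 = -0.287188 + 0.684627 = 0.397439.
Q̄ = (S_0/π) × [bracket] = (944/π) × 0.397439 = 119.42 W/m².
— Configuration B (ϕ=-21.5°):
Solar declination: sin δ = sin ε · sin L_s = sin 25.80° × sin 204.6° = -0.18118, so δ = -10.438°.
cos h₀ = −tan(-21.5°) tan(-10.438°) = -0.0726, h₀ = 1.6434 rad.
Bracket: h₀ sin ϕ sin δ + cos ϕ cos δ sin h₀ = 1.6434×-0.36650×-0.18118 + 0.93042×0.98345×0.99736 = 0.109126 + 0.912606 = 1.021732.
Q̄ = (S_0/π) × [bracket] = (944/π) × 1.021732 = 307.01 W/m².
Ratio Q̄_A / Q̄_B = 119.42 / 307.01 = 0.3890.

Q̄_A / Q̄_B ≈ 0.389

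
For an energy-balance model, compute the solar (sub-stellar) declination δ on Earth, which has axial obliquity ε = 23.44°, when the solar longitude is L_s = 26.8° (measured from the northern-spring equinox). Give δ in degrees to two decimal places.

sin δ = sin ε · sin L_s = sin 23.44° × sin 26.8° = 0.179354.
δ = arcsin(0.179354) = +10.33°.

δ = +10.33°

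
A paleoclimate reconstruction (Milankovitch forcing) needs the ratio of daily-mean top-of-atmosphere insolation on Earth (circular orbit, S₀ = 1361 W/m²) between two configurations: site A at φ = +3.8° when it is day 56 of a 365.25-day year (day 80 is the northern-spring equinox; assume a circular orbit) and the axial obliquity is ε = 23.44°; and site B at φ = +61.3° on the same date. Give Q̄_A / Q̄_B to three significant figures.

Q̄_A / Q̄_B ≈ 3.52

— Configuration A (φ=+3.8°):
Solar longitude: λ_s = 360° × (56 − 80)/365.25 = -23.655°, i.e. -23.655° + 360° = 336.345°.
sin δ = sin 23.44° × sin 336.345° = -0.15960, so δ = -9.184°.
cos H₀ = −tan(+3.8°) tan(-9.184°) = 0.0107, H₀ = 1.5601 rad.
Bracket: H₀ sin φ sin δ + cos φ cos δ sin H₀ = 1.5601×0.06627×-0.15960 + 0.99780×0.98718×0.99994 = -0.016501 + 0.984949 = 0.968448.
Q̄ = (S₀/π) × [bracket] = (1361/π) × 0.968448 = 419.55 W/m².
— Configuration B (φ=+61.3°):
cos H₀ = −tan(+61.3°) tan(-9.184°) = 0.2953, H₀ = 1.2710 rad.
Bracket: H₀ sin φ sin δ + cos φ cos δ sin H₀ = 1.2710×0.87715×-0.15960 + 0.48022×0.98718×0.95540 = -0.177931 + 0.452920 = 0.274989.
Q̄ = (S₀/π) × [bracket] = (1361/π) × 0.274989 = 119.13 W/m².
Ratio Q̄_A / Q̄_B = 419.55 / 119.13 = 3.522.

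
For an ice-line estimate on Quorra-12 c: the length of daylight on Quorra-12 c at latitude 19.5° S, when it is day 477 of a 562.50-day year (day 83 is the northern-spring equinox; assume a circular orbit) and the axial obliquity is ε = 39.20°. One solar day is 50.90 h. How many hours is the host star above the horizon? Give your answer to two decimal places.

29.82 h

Solar longitude: λ_s = 360° × (477 − 83)/562.50 = 252.160°.
sin δ = sin 39.20° × sin 252.160° = -0.60164, so δ = -36.987°.
cos H₀ = −tan φ · tan δ = −tan(-19.5°) × tan(-36.987°) = -0.2667, so H₀ = 1.8408 rad = 105.47°.
Daylight = 2H₀/(2π) × 50.90 h = (1.8408/π) × 50.90 = 29.82 h.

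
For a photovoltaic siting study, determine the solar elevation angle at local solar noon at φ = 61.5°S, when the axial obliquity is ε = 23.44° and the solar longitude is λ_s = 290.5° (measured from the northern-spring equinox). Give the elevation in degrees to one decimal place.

Solar declination: sin δ = sin ε · sin λ_s = sin 23.44° × sin 290.5° = -0.37260, so δ = -21.876°.
At local noon the hour angle is zero, so the zenith angle equals |φ − δ| = |-61.5° − (-21.876°)| = 39.624°.
Elevation = 90° − 39.624° = 50.4°.

50.4°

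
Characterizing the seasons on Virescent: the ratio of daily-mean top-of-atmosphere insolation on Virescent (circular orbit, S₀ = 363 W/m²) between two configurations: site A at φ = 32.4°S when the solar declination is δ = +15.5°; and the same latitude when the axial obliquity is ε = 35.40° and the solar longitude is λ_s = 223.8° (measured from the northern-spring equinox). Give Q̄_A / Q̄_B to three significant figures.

Q̄_A / Q̄_B ≈ 0.527

— Configuration A (φ=-32.4°):
cos H₀ = −tan(-32.4°) tan(+15.500°) = 0.1760, H₀ = 1.3939 rad.
Bracket: H₀ sin φ sin δ + cos φ cos δ sin H₀ = 1.3939×-0.53583×0.26724 + 0.84433×0.96363×0.98439 = -0.199600 + 0.800921 = 0.601321.
Q̄ = (S₀/π) × [bracket] = (363/π) × 0.601321 = 69.481 W/m².
— Configuration B (φ=-32.4°):
Solar declination: sin δ = sin ε · sin λ_s = sin 35.40° × sin 223.8° = -0.40095, so δ = -23.637°.
cos H₀ = −tan(-32.4°) tan(-23.637°) = -0.2778, H₀ = 1.8522 rad.
Bracket: H₀ sin φ sin δ + cos φ cos δ sin H₀ = 1.8522×-0.53583×-0.40095 + 0.84433×0.91610×0.96065 = 0.397929 + 0.743054 = 1.140983.
Q̄ = (S₀/π) × [bracket] = (363/π) × 1.140983 = 131.84 W/m².
Ratio Q̄_A / Q̄_B = 69.481 / 131.84 = 0.5270.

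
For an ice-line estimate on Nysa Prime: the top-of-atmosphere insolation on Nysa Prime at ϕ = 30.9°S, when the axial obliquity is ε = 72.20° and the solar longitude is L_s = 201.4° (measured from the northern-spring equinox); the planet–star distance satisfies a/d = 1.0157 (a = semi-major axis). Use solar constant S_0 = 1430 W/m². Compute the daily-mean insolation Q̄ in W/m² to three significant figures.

Q̄ ≈ 519 W/m²

Solar declination: sin δ = sin ε · sin L_s = sin 72.20° × sin 201.4° = -0.34741, so δ = -20.329°.
cos h₀ = −tan(-30.9°) tan(-20.329°) = -0.2217, h₀ = 1.7944 rad.
Bracket: h₀ sin ϕ sin δ + cos ϕ cos δ sin h₀ = 1.7944×-0.51354×-0.34741 + 0.85806×0.93771×0.97511 = 0.320137 + 0.784585 = 1.104722.
Inverse-square distance factor (a/d)² = 1.0157² = 1.031646.
Q̄ = (S_0/π) × 1.031646 × [bracket] = (1430/π) × 1.031646 × 1.104722 = 518.8 W/m².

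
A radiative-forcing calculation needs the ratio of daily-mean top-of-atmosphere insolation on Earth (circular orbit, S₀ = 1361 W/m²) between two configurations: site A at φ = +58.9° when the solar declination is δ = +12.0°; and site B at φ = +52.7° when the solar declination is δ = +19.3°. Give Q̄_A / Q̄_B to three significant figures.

Q̄_A / Q̄_B ≈ 0.780

— Configuration A (φ=+58.9°):
cos H₀ = −tan(+58.9°) tan(+12.000°) = -0.3524, H₀ = 1.9309 rad.
Bracket: H₀ sin φ sin δ + cos φ cos δ sin H₀ = 1.9309×0.85627×0.20791 + 0.51653×0.97815×0.93586 = 0.343753 + 0.472837 = 0.816590.
Q̄ = (S₀/π) × [bracket] = (1361/π) × 0.816590 = 353.76 W/m².
— Configuration B (φ=+52.7°):
cos H₀ = −tan(+52.7°) tan(+19.300°) = -0.4597, H₀ = 2.0484 rad.
Bracket: H₀ sin φ sin δ + cos φ cos δ sin H₀ = 2.0484×0.79547×0.33051 + 0.60599×0.94380×0.88808 = 0.538546 + 0.507923 = 1.046469.
Q̄ = (S₀/π) × [bracket] = (1361/π) × 1.046469 = 453.35 W/m².
Ratio Q̄_A / Q̄_B = 353.76 / 453.35 = 0.7803.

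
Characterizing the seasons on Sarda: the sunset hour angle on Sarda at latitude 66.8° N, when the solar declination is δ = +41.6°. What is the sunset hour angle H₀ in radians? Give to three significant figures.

Sunrise equation: cos H₀ = −tan φ · tan δ = -2.0715 ≤ −1, so the host star never sets (polar day) and H₀ = π.

H₀ = 3.14 rad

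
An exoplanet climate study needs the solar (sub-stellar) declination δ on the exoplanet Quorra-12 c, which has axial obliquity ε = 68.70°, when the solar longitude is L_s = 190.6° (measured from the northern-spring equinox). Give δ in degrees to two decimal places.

δ = -9.87°

sin δ = sin ε · sin L_s = sin 68.70° × sin 190.6° = -0.171386.
δ = arcsin(-0.171386) = -9.87°.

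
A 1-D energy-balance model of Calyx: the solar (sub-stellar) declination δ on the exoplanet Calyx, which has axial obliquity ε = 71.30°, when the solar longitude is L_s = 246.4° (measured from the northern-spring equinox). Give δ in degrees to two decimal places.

sin δ = sin ε · sin L_s = sin 71.30° × sin 246.4° = -0.867988.
δ = arcsin(-0.867988) = -60.23°.

δ = -60.23°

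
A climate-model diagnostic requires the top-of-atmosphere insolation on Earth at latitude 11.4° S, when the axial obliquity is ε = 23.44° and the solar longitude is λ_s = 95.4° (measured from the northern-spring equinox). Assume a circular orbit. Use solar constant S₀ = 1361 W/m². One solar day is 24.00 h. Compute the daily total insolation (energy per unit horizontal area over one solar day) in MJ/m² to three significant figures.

Solar declination: sin δ = sin ε · sin λ_s = sin 23.44° × sin 95.4° = 0.39602, so δ = +23.330°.
cos H₀ = −tan(-11.4°) tan(+23.330°) = 0.0870, H₀ = 1.4837 rad.
Bracket: H₀ sin φ sin δ + cos φ cos δ sin H₀ = 1.4837×-0.19766×0.39602 + 0.98027×0.91824×0.99621 = -0.116140 + 0.896712 = 0.780572.
Q̄ = (S₀/π) × [bracket] = (1361/π) × 0.780572 = 338.16 W/m².
Daily total = Q̄ × 24.00 h × 3600 s/h = 338.16 × 24.00 × 3600 / 10⁶ = 29.22 MJ/m².

29.2 MJ/m²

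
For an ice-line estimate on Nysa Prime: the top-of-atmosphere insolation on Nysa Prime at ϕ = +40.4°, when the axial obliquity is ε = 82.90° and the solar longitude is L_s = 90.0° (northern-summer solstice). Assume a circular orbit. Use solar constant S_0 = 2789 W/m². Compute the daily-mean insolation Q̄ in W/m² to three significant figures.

Solar declination: sin δ = sin ε · sin L_s = sin 82.90° × sin 90.0° = 0.99233, so δ = +82.900°.
cos h₀ = −tan(+40.4°) tan(+82.900°) = -6.8328 ≤ −1 ⇒ polar day, h₀ = π.
Bracket: h₀ sin ϕ sin δ + cos ϕ cos δ sin h₀ = 3.1416×0.64812×0.99233 + 0.76154×0.12360×0.00000 = 2.020517 + 0.000000 = 2.020517.
Q̄ = (S_0/π) × [bracket] = (2789/π) × 2.020517 = 1794 W/m².

Q̄ ≈ 1.79e+03 W/m²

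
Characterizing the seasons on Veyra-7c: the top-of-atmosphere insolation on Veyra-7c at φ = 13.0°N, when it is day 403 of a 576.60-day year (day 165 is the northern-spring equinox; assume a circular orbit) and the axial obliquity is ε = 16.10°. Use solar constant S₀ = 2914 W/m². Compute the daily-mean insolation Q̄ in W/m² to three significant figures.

Solar longitude: λ_s = 360° × (403 − 165)/576.60 = 148.595°.
sin δ = sin 16.10° × sin 148.595° = 0.14450, so δ = +8.309°.
cos H₀ = −tan(+13.0°) tan(+8.309°) = -0.0337, H₀ = 1.6045 rad.
Bracket: H₀ sin φ sin δ + cos φ cos δ sin H₀ = 1.6045×0.22495×0.14450 + 0.97437×0.98950×0.99943 = 0.052155 + 0.963590 = 1.015745.
Q̄ = (S₀/π) × [bracket] = (2914/π) × 1.015745 = 942.2 W/m².

Q̄ ≈ 942 W/m²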